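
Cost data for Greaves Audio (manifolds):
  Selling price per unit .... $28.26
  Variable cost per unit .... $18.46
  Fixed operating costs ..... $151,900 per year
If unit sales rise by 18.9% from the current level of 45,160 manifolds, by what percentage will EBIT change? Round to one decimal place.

+28.8%

At 45,160 units, contribution = 45,160 × $9.80 = $442,568.00.
EBIT = $442,568.00 − $151,900 = $290,668.00.
DOL = contribution ÷ EBIT = $442,568.00 ÷ $290,668.00 = 1.5226.
%ΔEBIT = DOL × %ΔSales = 1.5226 × +18.9% = +28.8%.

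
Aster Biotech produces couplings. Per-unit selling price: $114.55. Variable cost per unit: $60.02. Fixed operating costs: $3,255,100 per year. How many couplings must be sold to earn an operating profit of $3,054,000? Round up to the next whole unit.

115,700 couplings

Contribution margin per unit = $114.55 − $60.02 = $54.53.
Need Q such that Q × $54.53 − $3,255,100 = $3,054,000, i.e. Q = $6,309,100 / $54.53 = 115,699.61 → 115,700.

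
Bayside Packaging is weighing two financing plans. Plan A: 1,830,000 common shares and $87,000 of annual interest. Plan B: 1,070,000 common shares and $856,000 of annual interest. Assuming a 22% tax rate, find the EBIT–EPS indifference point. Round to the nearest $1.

At indifference, (EBIT − 87,000)(1 − t)/1,830,000 = (EBIT − 856,000)(1 − t)/1,070,000.
The (1 − t) factor cancels: (EBIT − 87,000) × 1,070,000 = (EBIT − 856,000) × 1,830,000.
EBIT × (1,830,000 − 1,070,000) = 856,000 × 1,830,000 − 87,000 × 1,070,000 = 1,473,390,000,000, so EBIT = 1,473,390,000,000 ÷ 760,000 = 1,938,671.05.

$1,938,671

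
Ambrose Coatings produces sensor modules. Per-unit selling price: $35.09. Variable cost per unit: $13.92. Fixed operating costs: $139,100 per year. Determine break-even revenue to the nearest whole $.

Contribution margin per unit = $35.09 − $13.92 = $21.17, a CM ratio of $21.17 ÷ $35.09 = 0.6033.
Break-even revenue = fixed costs × price ÷ CM = $139,100 × $35.09 ÷ $21.17 = $230,563.

$230,563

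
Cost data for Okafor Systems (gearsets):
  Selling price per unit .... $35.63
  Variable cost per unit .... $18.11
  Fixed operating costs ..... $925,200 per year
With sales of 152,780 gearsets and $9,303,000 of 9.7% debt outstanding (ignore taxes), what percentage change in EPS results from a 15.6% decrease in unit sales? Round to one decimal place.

-49.2%

Contribution at this volume is 152,780 × $17.52 = $2,676,705.60.
Operating income = contribution − fixed costs = $2,676,705.60 − $925,200 = $1,751,505.60.
After interest of $902,391.00, pre-tax earnings = $849,114.60.
DCL = total CM / (EBIT − I) = $2,676,705.60 / $849,114.60 = 3.1523.
EPS therefore changes by 3.1523 × (-15.6%) = -49.2%.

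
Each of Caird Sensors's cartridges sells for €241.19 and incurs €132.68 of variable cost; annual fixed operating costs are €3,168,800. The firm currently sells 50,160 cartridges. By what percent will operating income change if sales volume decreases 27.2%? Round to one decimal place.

-65.1%

Contribution at this volume is 50,160 × €108.51 = €5,442,861.60.
Subtracting fixed costs: EBIT = €5,442,861.60 − €3,168,800 = €2,274,061.60.
Degree of operating leverage = €5,442,861.60 / €2,274,061.60 = 2.3935.
Operating income changes by 2.3935 × -27.2% = -65.1%.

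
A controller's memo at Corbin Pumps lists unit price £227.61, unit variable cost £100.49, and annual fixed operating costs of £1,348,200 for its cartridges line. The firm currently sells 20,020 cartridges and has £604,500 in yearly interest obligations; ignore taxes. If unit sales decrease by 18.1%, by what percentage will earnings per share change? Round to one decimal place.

At 20,020 units, contribution = 20,020 × £127.12 = £2,544,942.40.
Operating income = contribution − fixed costs = £2,544,942.40 − £1,348,200 = £1,196,742.40.
After interest of £604,500.00, pre-tax earnings = £592,242.40.
Degree of combined leverage = contribution ÷ (EBIT − I) = £2,544,942.40 ÷ £592,242.40 = 4.2971.
EPS therefore changes by 4.2971 × (-18.1%) = -77.8%.

-77.8%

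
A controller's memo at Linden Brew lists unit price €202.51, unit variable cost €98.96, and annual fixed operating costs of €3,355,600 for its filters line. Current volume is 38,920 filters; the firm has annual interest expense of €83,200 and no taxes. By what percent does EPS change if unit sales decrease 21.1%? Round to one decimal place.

Total contribution margin = 38,920 × €103.55 = €4,030,166.00.
EBIT = €4,030,166.00 − €3,355,600 = €674,566.00.
After interest of €83,200.00, pre-tax earnings = €591,366.00.
DCL = total CM / (EBIT − I) = €4,030,166.00 / €591,366.00 = 6.8150.
%ΔEPS = DCL × %ΔSales = 6.8150 × -21.1% = -143.8%.

-143.8%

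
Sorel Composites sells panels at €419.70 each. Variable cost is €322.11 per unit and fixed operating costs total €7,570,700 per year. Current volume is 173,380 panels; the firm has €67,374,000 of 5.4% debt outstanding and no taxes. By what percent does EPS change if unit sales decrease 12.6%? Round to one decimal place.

At 173,380 units, contribution = 173,380 × €97.59 = €16,920,154.20.
EBIT = €16,920,154.20 − €7,570,700 = €9,349,454.20.
Interest = €3,638,196.00, so EBIT − I = €5,711,258.20.
Degree of combined leverage = contribution ÷ (EBIT − I) = €16,920,154.20 ÷ €5,711,258.20 = 2.9626.
%ΔEPS = DCL × %ΔSales = 2.9626 × -12.6% = -37.3%.

-37.3%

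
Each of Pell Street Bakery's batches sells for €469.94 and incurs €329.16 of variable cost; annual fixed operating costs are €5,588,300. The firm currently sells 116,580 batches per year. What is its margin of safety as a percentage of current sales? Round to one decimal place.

Each unit contributes €469.94 − €329.16 = €140.78. Break-even units = €5,588,300 ÷ €140.78 = 39,695.27; break-even revenue = 39,695.27 × €469.94 = €18,654,394.81.
Actual sales revenue = 116,580 × €469.94 = €54,785,605.20.
Margin of safety = (€54,785,605.20 − €18,654,394.81) ÷ €54,785,605.20 = 66.0%.

66.0%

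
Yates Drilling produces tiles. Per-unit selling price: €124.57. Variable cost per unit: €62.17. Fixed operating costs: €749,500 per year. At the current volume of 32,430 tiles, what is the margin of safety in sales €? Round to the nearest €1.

€2,543,568

Each unit contributes €124.57 − €62.17 = €62.40. Break-even units = €749,500 ÷ €62.40 = 12,011.22; break-even revenue = 12,011.22 × €124.57 = €1,496,237.42.
Current sales = 32,430 × €124.57 = €4,039,805.10.
Margin of safety = €4,039,805.10 − €1,496,237.42 = €2,543,568.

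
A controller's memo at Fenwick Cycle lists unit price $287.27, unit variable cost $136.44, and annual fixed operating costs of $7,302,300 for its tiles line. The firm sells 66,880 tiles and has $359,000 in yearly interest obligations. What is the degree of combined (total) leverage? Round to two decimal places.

At 66,880 units, contribution = 66,880 × $150.83 = $10,087,510.40.
Subtracting fixed costs: EBIT = $10,087,510.40 − $7,302,300 = $2,785,210.40. Interest = $359,000.00.
DOL = $10,087,510.40 ÷ $2,785,210.40 = 3.6218; DFL = $2,785,210.40 ÷ $2,426,210.40 = 1.1480.
DCL = DOL × DFL = 3.6218 × 1.1480 = 4.1578.

4.16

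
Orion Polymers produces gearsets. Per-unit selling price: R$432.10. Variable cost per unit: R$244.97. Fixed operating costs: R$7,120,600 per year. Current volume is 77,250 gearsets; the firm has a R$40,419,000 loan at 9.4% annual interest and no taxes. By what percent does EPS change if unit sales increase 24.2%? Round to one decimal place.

Total contribution margin = 77,250 × R$187.13 = R$14,455,792.50.
Operating income = contribution − fixed costs = R$14,455,792.50 − R$7,120,600 = R$7,335,192.50.
Interest = R$3,799,386.00, so EBIT − I = R$3,535,806.50.
Degree of combined leverage = contribution ÷ (EBIT − I) = R$14,455,792.50 ÷ R$3,535,806.50 = 4.0884.
EPS therefore changes by 4.0884 × (+24.2%) = +98.9%.

+98.9%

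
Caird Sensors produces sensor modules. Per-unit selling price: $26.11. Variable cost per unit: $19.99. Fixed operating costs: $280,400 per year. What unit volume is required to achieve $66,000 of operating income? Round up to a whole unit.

56,602 sensor modules

Each unit contributes $26.11 − $19.99 = $6.12.
Required volume = (fixed costs + target profit) ÷ CM = ($280,400 + $66,000) ÷ $6.12 = 56,601.31, so 56,602 sensor modules.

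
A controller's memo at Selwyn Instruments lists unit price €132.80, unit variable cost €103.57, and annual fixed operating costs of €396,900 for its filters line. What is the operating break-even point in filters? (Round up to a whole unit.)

Contribution margin per unit = €132.80 − €103.57 = €29.23.
Break-even Q = €396,900 / €29.23 = 13,578.52 → 13,579 filters.

13,579 filters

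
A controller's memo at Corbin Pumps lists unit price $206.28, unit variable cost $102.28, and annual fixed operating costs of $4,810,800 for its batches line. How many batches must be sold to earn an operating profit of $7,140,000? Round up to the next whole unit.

Contribution margin per unit = $206.28 − $102.28 = $104.00.
Required volume = (fixed costs + target profit) ÷ CM = ($4,810,800 + $7,140,000) ÷ $104.00 = 114,911.54, so 114,912 batches.

114,912 batches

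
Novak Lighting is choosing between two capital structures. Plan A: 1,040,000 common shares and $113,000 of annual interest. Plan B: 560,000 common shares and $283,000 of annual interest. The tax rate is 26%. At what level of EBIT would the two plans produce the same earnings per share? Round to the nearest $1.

At indifference, (EBIT − 113,000)(1 − t)/1,040,000 = (EBIT − 283,000)(1 − t)/560,000.
Cancelling (1 − t) and cross-multiplying: 560,000·(EBIT − 113,000) = 1,040,000·(EBIT − 283,000).
Solving, EBIT = (283,000·1,040,000 − 113,000·560,000) / (1,040,000 − 560,000) = 231,040,000,000 / 480,000 = 481,333.33.

$481,333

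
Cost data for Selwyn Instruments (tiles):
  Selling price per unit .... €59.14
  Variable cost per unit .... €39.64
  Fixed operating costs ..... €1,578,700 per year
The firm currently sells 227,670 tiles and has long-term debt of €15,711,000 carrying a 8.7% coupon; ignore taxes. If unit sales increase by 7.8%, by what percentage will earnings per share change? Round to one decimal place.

+23.2%

At 227,670 units, contribution = 227,670 × €19.50 = €4,439,565.00.
Operating income = contribution − fixed costs = €4,439,565.00 − €1,578,700 = €2,860,865.00.
Interest = €1,366,857.00, so EBIT − I = €1,494,008.00.
DCL = total CM / (EBIT − I) = €4,439,565.00 / €1,494,008.00 = 2.9716.
%ΔEPS = DCL × %ΔSales = 2.9716 × +7.8% = +23.2%.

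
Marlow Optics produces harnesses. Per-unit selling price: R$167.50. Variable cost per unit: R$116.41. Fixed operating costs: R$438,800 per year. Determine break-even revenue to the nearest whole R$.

Contribution margin per unit = R$167.50 − R$116.41 = R$51.09, a CM ratio of R$51.09 ÷ R$167.50 = 0.3050.
Break-even sales = FC ÷ CM ratio = R$438,800 × R$167.50 / R$51.09 = R$1,438,618.

R$1,438,618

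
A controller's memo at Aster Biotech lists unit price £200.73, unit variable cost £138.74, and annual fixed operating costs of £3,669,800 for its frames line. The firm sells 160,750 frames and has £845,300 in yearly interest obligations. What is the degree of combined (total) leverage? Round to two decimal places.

1.83

Contribution at this volume is 160,750 × £61.99 = £9,964,892.50.
Operating income = contribution − fixed costs = £9,964,892.50 − £3,669,800 = £6,295,092.50. Interest = £845,300.00, so EBIT − I = £5,449,792.50.
DCL = contribution ÷ (EBIT − I) = £9,964,892.50 ÷ £5,449,792.50 = 1.8285.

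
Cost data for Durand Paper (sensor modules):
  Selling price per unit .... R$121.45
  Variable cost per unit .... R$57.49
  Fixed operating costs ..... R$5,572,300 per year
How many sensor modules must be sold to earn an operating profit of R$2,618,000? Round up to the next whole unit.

128,054 sensor modules

Each unit contributes R$121.45 − R$57.49 = R$63.96.
Need Q such that Q × R$63.96 − R$5,572,300 = R$2,618,000, i.e. Q = R$8,190,300 / R$63.96 = 128,053.47 → 128,054.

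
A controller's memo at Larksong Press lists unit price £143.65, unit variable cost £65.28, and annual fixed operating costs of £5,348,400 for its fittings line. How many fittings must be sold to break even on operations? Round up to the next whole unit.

68,246 fittings

Contribution margin per unit = £143.65 − £65.28 = £78.37.
Break-even Q = £5,348,400 / £78.37 = 68,245.50 → 68,246 fittings.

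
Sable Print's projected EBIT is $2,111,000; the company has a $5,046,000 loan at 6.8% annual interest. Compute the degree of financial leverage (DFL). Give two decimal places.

Annual interest charges come to $343,128.00.
Degree of financial leverage = EBIT / (EBIT − interest) = $2,111,000 / $1,767,872.00 = 1.1941.

1.19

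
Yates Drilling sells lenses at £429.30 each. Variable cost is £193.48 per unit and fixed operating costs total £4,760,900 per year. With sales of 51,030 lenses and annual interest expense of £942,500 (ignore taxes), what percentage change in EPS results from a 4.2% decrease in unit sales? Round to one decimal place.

-8.0%

At 51,030 units, contribution = 51,030 × £235.82 = £12,033,894.60.
Subtracting fixed costs: EBIT = £12,033,894.60 − £4,760,900 = £7,272,994.60.
Interest = £942,500.00, so EBIT − I = £6,330,494.60.
DCL = total CM / (EBIT − I) = £12,033,894.60 / £6,330,494.60 = 1.9009.
EPS therefore changes by 1.9009 × (-4.2%) = -8.0%.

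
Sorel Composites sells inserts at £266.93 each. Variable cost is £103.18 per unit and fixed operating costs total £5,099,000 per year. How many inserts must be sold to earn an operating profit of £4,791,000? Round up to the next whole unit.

60,397 inserts

Contribution margin per unit = £266.93 − £103.18 = £163.75.
Need Q such that Q × £163.75 − £5,099,000 = £4,791,000, i.e. Q = £9,890,000 / £163.75 = 60,396.95 → 60,397.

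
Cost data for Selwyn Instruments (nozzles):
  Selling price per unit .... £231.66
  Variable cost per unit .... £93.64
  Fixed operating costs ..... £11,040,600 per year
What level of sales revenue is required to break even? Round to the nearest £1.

£18,531,122

CM per unit = £231.66 − £93.64 = £138.02; CM ratio = £138.02 / £231.66 = 0.5958.
Break-even sales = FC ÷ CM ratio = £11,040,600 × £231.66 / £138.02 = £18,531,122.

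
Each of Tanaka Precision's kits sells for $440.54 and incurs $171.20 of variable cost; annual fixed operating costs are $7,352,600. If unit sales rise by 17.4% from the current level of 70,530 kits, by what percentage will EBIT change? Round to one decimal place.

+28.4%

Total contribution margin = 70,530 × $269.34 = $18,996,550.20.
EBIT = $18,996,550.20 − $7,352,600 = $11,643,950.20.
Degree of operating leverage = $18,996,550.20 / $11,643,950.20 = 1.6315.
%ΔEBIT = DOL × %ΔSales = 1.6315 × +17.4% = +28.4%.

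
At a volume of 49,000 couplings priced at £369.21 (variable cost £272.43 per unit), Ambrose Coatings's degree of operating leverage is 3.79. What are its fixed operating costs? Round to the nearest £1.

£3,490,975

At 49,000 units, contribution = 49,000 × £96.78 = £4,742,220.00.
DOL = contribution / EBIT, so EBIT = £4,742,220.00 / 3.79 = £1,251,245.38.
And FC = contribution − EBIT = £4,742,220.00 − £1,251,245.38 = £3,490,975.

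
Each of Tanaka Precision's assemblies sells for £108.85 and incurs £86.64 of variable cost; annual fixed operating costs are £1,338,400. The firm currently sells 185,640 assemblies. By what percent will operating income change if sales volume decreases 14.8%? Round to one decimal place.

Total contribution margin = 185,640 × £22.21 = £4,123,064.40.
EBIT = £4,123,064.40 − £1,338,400 = £2,784,664.40.
DOL = contribution ÷ EBIT = £4,123,064.40 ÷ £2,784,664.40 = 1.4806.
So EBIT moves 1.4806 × (-14.8%) = -21.9%.

-21.9%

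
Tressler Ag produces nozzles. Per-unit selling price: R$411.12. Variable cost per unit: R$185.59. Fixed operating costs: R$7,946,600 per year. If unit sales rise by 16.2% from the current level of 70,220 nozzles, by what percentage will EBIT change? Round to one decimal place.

At 70,220 units, contribution = 70,220 × R$225.53 = R$15,836,716.60.
Operating income = contribution − fixed costs = R$15,836,716.60 − R$7,946,600 = R$7,890,116.60.
So DOL = total CM / EBIT = R$15,836,716.60 / R$7,890,116.60 = 2.0072.
Operating income changes by 2.0072 × +16.2% = +32.5%.

+32.5%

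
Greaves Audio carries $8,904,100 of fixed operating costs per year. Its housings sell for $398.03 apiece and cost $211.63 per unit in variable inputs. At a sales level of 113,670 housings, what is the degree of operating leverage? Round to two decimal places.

1.72

Total contribution margin = 113,670 × $186.40 = $21,188,088.00.
EBIT = $21,188,088.00 − $8,904,100 = $12,283,988.00.
Degree of operating leverage = $21,188,088.00 / $12,283,988.00 = 1.7249.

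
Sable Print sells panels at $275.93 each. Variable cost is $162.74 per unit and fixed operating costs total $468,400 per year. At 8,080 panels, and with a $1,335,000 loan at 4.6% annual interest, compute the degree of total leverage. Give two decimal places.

2.38

Contribution at this volume is 8,080 × $113.19 = $914,575.20.
Subtracting fixed costs: EBIT = $914,575.20 − $468,400 = $446,175.20. Interest = $61,410.00, so EBIT − I = $384,765.20.
DCL = contribution ÷ (EBIT − I) = $914,575.20 ÷ $384,765.20 = 2.3770.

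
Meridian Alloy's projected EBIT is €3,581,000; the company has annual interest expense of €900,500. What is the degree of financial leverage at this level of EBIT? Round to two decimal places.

Annual interest charges come to €900,500.00.
Degree of financial leverage = EBIT / (EBIT − interest) = €3,581,000 / €2,680,500.00 = 1.3359.

1.34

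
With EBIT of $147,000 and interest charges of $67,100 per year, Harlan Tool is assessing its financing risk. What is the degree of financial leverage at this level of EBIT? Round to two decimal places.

1.84

Interest = $67,100.00.
DFL = EBIT ÷ (EBIT − I) = $147,000 ÷ ($147,000 − $67,100.00) = $147,000 ÷ $79,900.00 = 1.8398.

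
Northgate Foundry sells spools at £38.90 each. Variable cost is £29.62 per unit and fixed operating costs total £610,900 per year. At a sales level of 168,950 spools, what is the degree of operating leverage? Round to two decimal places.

1.64

Contribution at this volume is 168,950 × £9.28 = £1,567,856.00.
EBIT = £1,567,856.00 − £610,900 = £956,956.00.
So DOL = total CM / EBIT = £1,567,856.00 / £956,956.00 = 1.6384.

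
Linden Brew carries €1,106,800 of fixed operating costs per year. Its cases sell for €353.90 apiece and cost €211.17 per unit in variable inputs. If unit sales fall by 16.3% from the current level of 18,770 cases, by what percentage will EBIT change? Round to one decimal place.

-27.8%

Total contribution margin = 18,770 × €142.73 = €2,679,042.10.
EBIT = €2,679,042.10 − €1,106,800 = €1,572,242.10.
DOL = contribution ÷ EBIT = €2,679,042.10 ÷ €1,572,242.10 = 1.7040.
Operating income changes by 1.7040 × -16.3% = -27.8%.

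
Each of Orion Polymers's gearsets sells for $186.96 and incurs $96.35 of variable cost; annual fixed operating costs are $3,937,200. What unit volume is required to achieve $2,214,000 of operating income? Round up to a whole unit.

67,887 gearsets

Each unit contributes $186.96 − $96.35 = $90.61.
Need Q such that Q × $90.61 − $3,937,200 = $2,214,000, i.e. Q = $6,151,200 / $90.61 = 67,886.55 → 67,887.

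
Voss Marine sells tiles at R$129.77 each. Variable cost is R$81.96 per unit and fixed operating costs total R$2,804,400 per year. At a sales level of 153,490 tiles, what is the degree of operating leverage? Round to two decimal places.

1.62

At 153,490 units, contribution = 153,490 × R$47.81 = R$7,338,356.90.
Subtracting fixed costs: EBIT = R$7,338,356.90 − R$2,804,400 = R$4,533,956.90.
So DOL = total CM / EBIT = R$7,338,356.90 / R$4,533,956.90 = 1.6185.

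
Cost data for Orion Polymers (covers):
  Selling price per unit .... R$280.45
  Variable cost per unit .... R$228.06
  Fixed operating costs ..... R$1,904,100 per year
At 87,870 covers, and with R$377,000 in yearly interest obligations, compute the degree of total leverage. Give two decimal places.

Total contribution margin = 87,870 × R$52.39 = R$4,603,509.30.
Subtracting fixed costs: EBIT = R$4,603,509.30 − R$1,904,100 = R$2,699,409.30. Interest = R$377,000.00, so EBIT − I = R$2,322,409.30.
Degree of total leverage = total CM / (EBIT − interest) = R$4,603,509.30 / R$2,322,409.30 = 1.9822.

1.98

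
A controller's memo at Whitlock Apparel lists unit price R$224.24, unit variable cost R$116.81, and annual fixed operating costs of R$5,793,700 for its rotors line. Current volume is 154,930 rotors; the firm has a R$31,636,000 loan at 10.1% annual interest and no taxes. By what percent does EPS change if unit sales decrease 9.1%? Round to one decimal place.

Total contribution margin = 154,930 × R$107.43 = R$16,644,129.90.
EBIT = R$16,644,129.90 − R$5,793,700 = R$10,850,429.90.
After interest of R$3,195,236.00, pre-tax earnings = R$7,655,193.90.
Degree of combined leverage = contribution ÷ (EBIT − I) = R$16,644,129.90 ÷ R$7,655,193.90 = 2.1742.
%ΔEPS = DCL × %ΔSales = 2.1742 × -9.1% = -19.8%.

-19.8%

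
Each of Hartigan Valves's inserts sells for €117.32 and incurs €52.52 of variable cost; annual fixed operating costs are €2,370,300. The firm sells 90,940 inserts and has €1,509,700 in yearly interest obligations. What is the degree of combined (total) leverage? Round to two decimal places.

2.93

Contribution at this volume is 90,940 × €64.80 = €5,892,912.00.
Subtracting fixed costs: EBIT = €5,892,912.00 − €2,370,300 = €3,522,612.00. Interest = €1,509,700.00, so EBIT − I = €2,012,912.00.
Degree of total leverage = total CM / (EBIT − interest) = €5,892,912.00 / €2,012,912.00 = 2.9276.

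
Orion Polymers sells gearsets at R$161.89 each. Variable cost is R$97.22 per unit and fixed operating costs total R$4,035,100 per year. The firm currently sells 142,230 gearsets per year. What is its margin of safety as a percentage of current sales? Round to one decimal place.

Contribution margin per unit = R$161.89 − R$97.22 = R$64.67. Break-even units = R$4,035,100 ÷ R$64.67 = 62,395.24; break-even revenue = 62,395.24 × R$161.89 = R$10,101,164.98.
Current sales = 142,230 × R$161.89 = R$23,025,614.70.
Margin of safety = (R$23,025,614.70 − R$10,101,164.98) ÷ R$23,025,614.70 = 56.1%.

56.1%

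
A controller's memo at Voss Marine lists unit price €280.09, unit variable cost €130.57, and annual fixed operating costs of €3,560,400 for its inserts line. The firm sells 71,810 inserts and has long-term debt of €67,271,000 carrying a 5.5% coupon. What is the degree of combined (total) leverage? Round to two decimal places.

3.09

Total contribution margin = 71,810 × €149.52 = €10,737,031.20.
Operating income = contribution − fixed costs = €10,737,031.20 − €3,560,400 = €7,176,631.20. Interest = €3,699,905.00.
DOL = €10,737,031.20 ÷ €7,176,631.20 = 1.4961; DFL = €7,176,631.20 ÷ €3,476,726.20 = 2.0642.
Combined leverage = 1.4961 × 2.0642 = 3.0882.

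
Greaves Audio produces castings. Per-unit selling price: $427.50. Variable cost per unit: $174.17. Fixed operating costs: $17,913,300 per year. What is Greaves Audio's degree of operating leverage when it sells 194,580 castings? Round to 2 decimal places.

1.57

At 194,580 units, contribution = 194,580 × $253.33 = $49,292,951.40.
Subtracting fixed costs: EBIT = $49,292,951.40 − $17,913,300 = $31,379,651.40.
So DOL = total CM / EBIT = $49,292,951.40 / $31,379,651.40 = 1.5709.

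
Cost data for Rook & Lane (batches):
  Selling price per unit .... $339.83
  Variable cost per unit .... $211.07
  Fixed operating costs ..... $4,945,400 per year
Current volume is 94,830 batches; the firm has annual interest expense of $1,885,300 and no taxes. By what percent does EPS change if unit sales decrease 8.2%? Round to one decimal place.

-18.6%

Total contribution margin = 94,830 × $128.76 = $12,210,310.80.
Operating income = contribution − fixed costs = $12,210,310.80 − $4,945,400 = $7,264,910.80.
After interest of $1,885,300.00, pre-tax earnings = $5,379,610.80.
DCL = total CM / (EBIT − I) = $12,210,310.80 / $5,379,610.80 = 2.2697.
%ΔEPS = DCL × %ΔSales = 2.2697 × -8.2% = -18.6%.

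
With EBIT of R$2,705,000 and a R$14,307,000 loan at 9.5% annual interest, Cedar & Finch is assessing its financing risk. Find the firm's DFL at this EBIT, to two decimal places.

Interest = R$1,359,165.00.
DFL = EBIT ÷ (EBIT − I) = R$2,705,000 ÷ (R$2,705,000 − R$1,359,165.00) = R$2,705,000 ÷ R$1,345,835.00 = 2.0099.

2.01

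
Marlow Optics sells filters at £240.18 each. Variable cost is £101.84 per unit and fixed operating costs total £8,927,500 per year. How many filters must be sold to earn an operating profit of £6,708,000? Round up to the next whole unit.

113,023 filters

Contribution margin per unit = £240.18 − £101.84 = £138.34.
Units = (FC + target) / CM = (£8,927,500 + £6,708,000) / £138.34 = 113,022.26, so 113,023 filters.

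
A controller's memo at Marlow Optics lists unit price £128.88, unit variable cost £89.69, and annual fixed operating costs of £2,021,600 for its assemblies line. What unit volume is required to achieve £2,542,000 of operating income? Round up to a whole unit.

116,449 assemblies

Unit CM = price − variable cost = £128.88 − £89.69 = £39.19.
Need Q such that Q × £39.19 − £2,021,600 = £2,542,000, i.e. Q = £4,563,600 / £39.19 = 116,448.07 → 116,449.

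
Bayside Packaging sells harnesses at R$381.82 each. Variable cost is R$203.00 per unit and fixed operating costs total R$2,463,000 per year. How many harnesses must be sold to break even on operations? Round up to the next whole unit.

13,774 harnesses

Each unit contributes R$381.82 − R$203.00 = R$178.82.
Units to break even: R$2,463,000 ÷ R$178.82 = 13,773.63, rounded up to 13,774.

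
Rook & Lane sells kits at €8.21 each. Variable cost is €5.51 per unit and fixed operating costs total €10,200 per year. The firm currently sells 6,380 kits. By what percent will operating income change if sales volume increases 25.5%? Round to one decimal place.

At 6,380 units, contribution = 6,380 × €2.70 = €17,226.00.
Subtracting fixed costs: EBIT = €17,226.00 − €10,200 = €7,026.00.
Degree of operating leverage = €17,226.00 / €7,026.00 = 2.4518.
Operating income changes by 2.4518 × +25.5% = +62.5%.

+62.5%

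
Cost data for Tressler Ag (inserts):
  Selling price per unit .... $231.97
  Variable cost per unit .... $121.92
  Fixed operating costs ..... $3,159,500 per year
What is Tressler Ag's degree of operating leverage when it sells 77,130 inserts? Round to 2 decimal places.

Total contribution margin = 77,130 × $110.05 = $8,488,156.50.
Operating income = contribution − fixed costs = $8,488,156.50 − $3,159,500 = $5,328,656.50.
DOL = contribution ÷ EBIT = $8,488,156.50 ÷ $5,328,656.50 = 1.5929.

1.59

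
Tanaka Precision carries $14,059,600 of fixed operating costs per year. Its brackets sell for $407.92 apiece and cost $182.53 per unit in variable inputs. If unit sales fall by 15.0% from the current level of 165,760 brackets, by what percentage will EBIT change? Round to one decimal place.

-24.1%

Total contribution margin = 165,760 × $225.39 = $37,360,646.40.
EBIT = $37,360,646.40 − $14,059,600 = $23,301,046.40.
So DOL = total CM / EBIT = $37,360,646.40 / $23,301,046.40 = 1.6034.
So EBIT moves 1.6034 × (-15.0%) = -24.1%.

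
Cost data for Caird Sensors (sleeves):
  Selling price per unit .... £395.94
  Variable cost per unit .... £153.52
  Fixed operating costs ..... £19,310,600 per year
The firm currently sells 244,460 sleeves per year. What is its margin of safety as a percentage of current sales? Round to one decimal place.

Contribution margin per unit = £395.94 − £153.52 = £242.42. Break-even units = £19,310,600 ÷ £242.42 = 79,657.62; break-even revenue = 79,657.62 × £395.94 = £31,539,637.67.
Current sales = 244,460 × £395.94 = £96,791,492.40.
Margin of safety = (£96,791,492.40 − £31,539,637.67) ÷ £96,791,492.40 = 67.4%.

67.4%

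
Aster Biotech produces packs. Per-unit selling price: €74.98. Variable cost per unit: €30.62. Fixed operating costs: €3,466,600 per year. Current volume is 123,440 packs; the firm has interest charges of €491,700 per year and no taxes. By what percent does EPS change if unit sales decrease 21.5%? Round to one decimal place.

-77.6%

At 123,440 units, contribution = 123,440 × €44.36 = €5,475,798.40.
Operating income = contribution − fixed costs = €5,475,798.40 − €3,466,600 = €2,009,198.40.
Interest = €491,700.00, so EBIT − I = €1,517,498.40.
Degree of combined leverage = contribution ÷ (EBIT − I) = €5,475,798.40 ÷ €1,517,498.40 = 3.6084.
EPS therefore changes by 3.6084 × (-21.5%) = -77.6%.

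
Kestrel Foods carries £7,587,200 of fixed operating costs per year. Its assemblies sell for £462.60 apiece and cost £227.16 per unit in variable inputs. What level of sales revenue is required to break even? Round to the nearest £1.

Contribution margin per unit = £462.60 − £227.16 = £235.44, a CM ratio of £235.44 ÷ £462.60 = 0.5089.
Break-even revenue = fixed costs × price ÷ CM = £7,587,200 × £462.60 ÷ £235.44 = £14,907,572.

£14,907,572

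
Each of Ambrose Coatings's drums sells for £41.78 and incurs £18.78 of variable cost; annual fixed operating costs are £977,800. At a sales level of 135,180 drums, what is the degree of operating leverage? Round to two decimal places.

1.46

At 135,180 units, contribution = 135,180 × £23.00 = £3,109,140.00.
Operating income = contribution − fixed costs = £3,109,140.00 − £977,800 = £2,131,340.00.
DOL = contribution ÷ EBIT = £3,109,140.00 ÷ £2,131,340.00 = 1.4588.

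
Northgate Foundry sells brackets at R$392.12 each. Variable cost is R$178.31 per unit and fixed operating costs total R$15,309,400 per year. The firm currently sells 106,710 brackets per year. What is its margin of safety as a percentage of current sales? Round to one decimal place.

32.9%

Unit CM = price − variable cost = R$392.12 − R$178.31 = R$213.81. Break-even units = R$15,309,400 ÷ R$213.81 = 71,602.82; break-even revenue = 71,602.82 × R$392.12 = R$28,076,899.71.
Actual sales revenue = 106,710 × R$392.12 = R$41,843,125.20.
Margin of safety = (R$41,843,125.20 − R$28,076,899.71) ÷ R$41,843,125.20 = 32.9%.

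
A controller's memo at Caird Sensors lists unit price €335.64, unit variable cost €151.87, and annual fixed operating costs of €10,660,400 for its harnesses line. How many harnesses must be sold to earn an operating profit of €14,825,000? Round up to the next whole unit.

138,681 harnesses

Contribution margin per unit = €335.64 − €151.87 = €183.77.
Need Q such that Q × €183.77 − €10,660,400 = €14,825,000, i.e. Q = €25,485,400 / €183.77 = 138,680.96 → 138,681.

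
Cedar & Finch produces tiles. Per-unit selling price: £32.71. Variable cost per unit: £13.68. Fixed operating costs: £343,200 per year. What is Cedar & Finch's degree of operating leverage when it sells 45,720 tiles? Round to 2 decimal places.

1.65

Contribution at this volume is 45,720 × £19.03 = £870,051.60.
EBIT = £870,051.60 − £343,200 = £526,851.60.
So DOL = total CM / EBIT = £870,051.60 / £526,851.60 = 1.6514.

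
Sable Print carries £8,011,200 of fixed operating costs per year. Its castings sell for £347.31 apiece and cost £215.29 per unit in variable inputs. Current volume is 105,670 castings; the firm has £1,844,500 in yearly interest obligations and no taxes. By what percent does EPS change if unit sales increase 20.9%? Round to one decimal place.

+71.2%

Total contribution margin = 105,670 × £132.02 = £13,950,553.40.
Operating income = contribution − fixed costs = £13,950,553.40 − £8,011,200 = £5,939,353.40.
After interest of £1,844,500.00, pre-tax earnings = £4,094,853.40.
Degree of combined leverage = contribution ÷ (EBIT − I) = £13,950,553.40 ÷ £4,094,853.40 = 3.4069.
%ΔEPS = DCL × %ΔSales = 3.4069 × +20.9% = +71.2%.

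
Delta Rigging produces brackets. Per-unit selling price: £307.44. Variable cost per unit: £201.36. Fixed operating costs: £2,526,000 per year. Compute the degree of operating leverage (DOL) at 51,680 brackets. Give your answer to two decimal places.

Contribution at this volume is 51,680 × £106.08 = £5,482,214.40.
Subtracting fixed costs: EBIT = £5,482,214.40 − £2,526,000 = £2,956,214.40.
So DOL = total CM / EBIT = £5,482,214.40 / £2,956,214.40 = 1.8545.

1.85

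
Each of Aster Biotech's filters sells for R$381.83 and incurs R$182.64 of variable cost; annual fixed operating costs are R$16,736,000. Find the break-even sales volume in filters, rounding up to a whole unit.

Contribution margin per unit = R$381.83 − R$182.64 = R$199.19.
Break-even Q = R$16,736,000 / R$199.19 = 84,020.28 → 84,021 filters.

84,021 filters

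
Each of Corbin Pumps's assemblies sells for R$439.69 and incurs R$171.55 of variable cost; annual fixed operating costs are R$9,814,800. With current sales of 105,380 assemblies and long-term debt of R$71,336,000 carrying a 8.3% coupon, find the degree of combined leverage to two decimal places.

At 105,380 units, contribution = 105,380 × R$268.14 = R$28,256,593.20.
EBIT = R$28,256,593.20 − R$9,814,800 = R$18,441,793.20. Interest = R$5,920,888.00, so EBIT − I = R$12,520,905.20.
Degree of total leverage = total CM / (EBIT − interest) = R$28,256,593.20 / R$12,520,905.20 = 2.2568.

2.26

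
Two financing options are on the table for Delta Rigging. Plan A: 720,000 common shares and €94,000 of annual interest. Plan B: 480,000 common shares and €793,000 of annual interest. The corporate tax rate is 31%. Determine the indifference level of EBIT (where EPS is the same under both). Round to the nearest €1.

Set EPS_A = EPS_B: (EBIT − €94,000)(1 − 0.31) ÷ 720,000 = (EBIT − €793,000)(1 − 0.31) ÷ 480,000.
The (1 − t) factor cancels: (EBIT − 94,000) × 480,000 = (EBIT − 793,000) × 720,000.
EBIT × (720,000 − 480,000) = 793,000 × 720,000 − 94,000 × 480,000 = 525,840,000,000, so EBIT = 525,840,000,000 ÷ 240,000 = 2,191,000.00.

€2,191,000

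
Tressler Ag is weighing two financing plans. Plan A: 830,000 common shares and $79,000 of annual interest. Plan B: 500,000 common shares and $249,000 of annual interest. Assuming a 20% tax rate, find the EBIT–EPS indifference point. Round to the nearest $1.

$506,576

Set EPS_A = EPS_B: (EBIT − $79,000)(1 − 0.20) ÷ 830,000 = (EBIT − $249,000)(1 − 0.20) ÷ 500,000.
Cancelling (1 − t) and cross-multiplying: 500,000·(EBIT − 79,000) = 830,000·(EBIT − 249,000).
Solving, EBIT = (249,000·830,000 − 79,000·500,000) / (830,000 − 500,000) = 167,170,000,000 / 330,000 = 506,575.76.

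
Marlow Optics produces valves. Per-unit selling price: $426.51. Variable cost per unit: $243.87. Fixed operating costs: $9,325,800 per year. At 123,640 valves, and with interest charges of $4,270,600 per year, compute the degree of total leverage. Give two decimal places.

2.51

Contribution at this volume is 123,640 × $182.64 = $22,581,609.60.
Subtracting fixed costs: EBIT = $22,581,609.60 − $9,325,800 = $13,255,809.60. Interest = $4,270,600.00.
DOL = $22,581,609.60 ÷ $13,255,809.60 = 1.7035; DFL = $13,255,809.60 ÷ $8,985,209.60 = 1.4753.
DCL = DOL × DFL = 1.7035 × 1.4753 = 2.5132.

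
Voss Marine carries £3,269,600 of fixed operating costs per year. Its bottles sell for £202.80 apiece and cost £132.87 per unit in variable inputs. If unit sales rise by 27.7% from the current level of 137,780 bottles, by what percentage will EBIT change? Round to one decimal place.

At 137,780 units, contribution = 137,780 × £69.93 = £9,634,955.40.
Operating income = contribution − fixed costs = £9,634,955.40 − £3,269,600 = £6,365,355.40.
Degree of operating leverage = £9,634,955.40 / £6,365,355.40 = 1.5137.
%ΔEBIT = DOL × %ΔSales = 1.5137 × +27.7% = +41.9%.

+41.9%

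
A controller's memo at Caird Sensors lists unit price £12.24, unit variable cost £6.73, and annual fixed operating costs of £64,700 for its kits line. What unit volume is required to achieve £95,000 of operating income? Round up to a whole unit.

Unit CM = price − variable cost = £12.24 − £6.73 = £5.51.
Need Q such that Q × £5.51 − £64,700 = £95,000, i.e. Q = £159,700 / £5.51 = 28,983.67 → 28,984.

28,984 kits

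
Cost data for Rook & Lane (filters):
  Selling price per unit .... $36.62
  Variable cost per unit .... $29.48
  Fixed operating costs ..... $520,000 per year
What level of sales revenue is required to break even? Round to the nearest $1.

CM per unit = $36.62 − $29.48 = $7.14; CM ratio = $7.14 / $36.62 = 0.1950.
Break-even sales = FC ÷ CM ratio = $520,000 × $36.62 / $7.14 = $2,667,003.

$2,667,003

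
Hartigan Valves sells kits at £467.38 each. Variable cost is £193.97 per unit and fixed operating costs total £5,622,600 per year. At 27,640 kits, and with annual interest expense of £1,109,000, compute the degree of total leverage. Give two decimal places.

9.16

Contribution at this volume is 27,640 × £273.41 = £7,557,052.40.
EBIT = £7,557,052.40 − £5,622,600 = £1,934,452.40. Interest = £1,109,000.00, so EBIT − I = £825,452.40.
Degree of total leverage = total CM / (EBIT − interest) = £7,557,052.40 / £825,452.40 = 9.1550.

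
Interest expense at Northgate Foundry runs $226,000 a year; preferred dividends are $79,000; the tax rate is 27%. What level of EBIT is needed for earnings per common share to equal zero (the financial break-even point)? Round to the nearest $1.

$334,219

Preferred dividends are paid after tax, so their pre-tax equivalent is $79,000 ÷ (1 − 0.27) = $108,219.18.
EPS = 0 when EBIT covers interest plus the pre-tax preferred burden: $226,000 + $108,219.18 = $334,219.18.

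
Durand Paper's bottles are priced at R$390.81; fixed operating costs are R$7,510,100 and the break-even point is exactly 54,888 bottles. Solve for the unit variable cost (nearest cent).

R$253.98

At break-even, FC = Q × (P − VC), so P − VC = R$7,510,100 ÷ 54,888 = R$136.8259.
Variable cost per unit = R$390.81 − R$136.8259 = R$253.98.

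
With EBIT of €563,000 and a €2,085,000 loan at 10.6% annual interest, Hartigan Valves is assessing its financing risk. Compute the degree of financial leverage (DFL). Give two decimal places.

1.65

Annual interest charges come to €221,010.00.
Degree of financial leverage = EBIT / (EBIT − interest) = €563,000 / €341,990.00 = 1.6462.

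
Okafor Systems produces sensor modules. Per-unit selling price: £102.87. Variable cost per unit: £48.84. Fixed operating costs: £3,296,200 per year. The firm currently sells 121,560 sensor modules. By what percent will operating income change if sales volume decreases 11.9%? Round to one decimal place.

-23.9%

At 121,560 units, contribution = 121,560 × £54.03 = £6,567,886.80.
Operating income = contribution − fixed costs = £6,567,886.80 − £3,296,200 = £3,271,686.80.
DOL = contribution ÷ EBIT = £6,567,886.80 ÷ £3,271,686.80 = 2.0075.
So EBIT moves 2.0075 × (-11.9%) = -23.9%.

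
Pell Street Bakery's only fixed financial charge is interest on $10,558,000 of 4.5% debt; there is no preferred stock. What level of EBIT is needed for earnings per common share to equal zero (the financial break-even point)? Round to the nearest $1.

$475,110

Annual interest = 4.5% × $10,558,000 = $475,110.00.
With no preferred dividends, EPS = 0 when EBIT exactly covers interest, so the financial break-even EBIT is $475,110.00.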